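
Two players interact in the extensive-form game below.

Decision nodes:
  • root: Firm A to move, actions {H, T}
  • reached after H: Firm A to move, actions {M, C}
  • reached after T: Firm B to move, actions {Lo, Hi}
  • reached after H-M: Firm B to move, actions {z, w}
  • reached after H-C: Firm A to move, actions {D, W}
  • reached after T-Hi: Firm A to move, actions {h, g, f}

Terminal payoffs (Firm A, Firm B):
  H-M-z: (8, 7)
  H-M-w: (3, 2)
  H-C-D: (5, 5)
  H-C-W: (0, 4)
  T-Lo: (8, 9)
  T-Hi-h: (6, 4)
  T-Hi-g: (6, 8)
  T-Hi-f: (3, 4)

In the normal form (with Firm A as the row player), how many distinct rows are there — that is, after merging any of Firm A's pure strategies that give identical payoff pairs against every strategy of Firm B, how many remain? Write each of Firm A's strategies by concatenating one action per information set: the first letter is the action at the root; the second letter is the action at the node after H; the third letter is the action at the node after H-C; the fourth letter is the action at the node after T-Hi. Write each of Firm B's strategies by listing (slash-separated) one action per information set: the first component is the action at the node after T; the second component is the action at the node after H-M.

Firm A has 24 pure strategies: HMDh, HMDg, HMDf, HMWh, HMWg, HMWf, HCDh, HCDg, HCDf, HCWh, HCWg, HCWf, TMDh, TMDg, TMDf, TMWh, TMWg, TMWf, TCDh, TCDg, TCDf, TCWh, TCWg, TCWf. Columns: Lo/z, Lo/w, Hi/z, Hi/w.
{HMDh, HMDg, HMDf, HMWh, HMWg, HMWf} → row (8,7) (3,2) (8,7) (3,2)
{HCDh, HCDg, HCDf} → row (5,5) (5,5) (5,5) (5,5)
{HCWh, HCWg, HCWf} → row (0,4) (0,4) (0,4) (0,4)
{TMDh, TMWh, TCDh, TCWh} → row (8,9) (8,9) (6,4) (6,4)
{TMDg, TMWg, TCDg, TCWg} → row (8,9) (8,9) (6,8) (6,8)
{TMDf, TMWf, TCDf, TCWf} → row (8,9) (8,9) (3,4) (3,4)
That's 6 distinct rows out of 24 strategies.

6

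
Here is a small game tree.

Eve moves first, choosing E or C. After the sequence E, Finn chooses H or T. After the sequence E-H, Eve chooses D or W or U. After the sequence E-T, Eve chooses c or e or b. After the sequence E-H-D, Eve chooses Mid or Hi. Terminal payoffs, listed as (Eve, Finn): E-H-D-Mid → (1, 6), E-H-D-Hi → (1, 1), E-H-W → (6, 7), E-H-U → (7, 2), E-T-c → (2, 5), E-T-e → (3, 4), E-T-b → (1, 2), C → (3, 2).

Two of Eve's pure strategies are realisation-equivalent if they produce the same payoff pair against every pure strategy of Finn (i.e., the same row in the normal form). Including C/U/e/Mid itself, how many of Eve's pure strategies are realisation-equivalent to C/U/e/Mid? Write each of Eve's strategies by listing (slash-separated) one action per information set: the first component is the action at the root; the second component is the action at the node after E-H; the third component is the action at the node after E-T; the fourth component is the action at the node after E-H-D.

Row for C/U/e/Mid (columns H, T): (3,2) (3,2).
Under C/U/e/Mid, Eve's choice at the node after E-H and at the node after E-T and at the node after E-H-D can never be reached regardless of what Finn does, so varying those choices leaves every outcome unchanged.
Holding the reachable choices fixed and varying the unreachable ones freely already gives 3 × 3 × 2 = 18 equivalent strategies.
No other strategy reproduces this row, so those 18 are the full class: C/D/c/Mid, C/D/c/Hi, C/D/e/Mid, C/D/e/Hi, C/D/b/Mid, C/D/b/Hi, C/W/c/Mid, C/W/c/Hi, C/W/e/Mid, C/W/e/Hi, C/W/b/Mid, C/W/b/Hi, C/U/c/Mid, C/U/c/Hi, C/U/e/Mid, C/U/e/Hi, C/U/b/Mid, C/U/b/Hi.

18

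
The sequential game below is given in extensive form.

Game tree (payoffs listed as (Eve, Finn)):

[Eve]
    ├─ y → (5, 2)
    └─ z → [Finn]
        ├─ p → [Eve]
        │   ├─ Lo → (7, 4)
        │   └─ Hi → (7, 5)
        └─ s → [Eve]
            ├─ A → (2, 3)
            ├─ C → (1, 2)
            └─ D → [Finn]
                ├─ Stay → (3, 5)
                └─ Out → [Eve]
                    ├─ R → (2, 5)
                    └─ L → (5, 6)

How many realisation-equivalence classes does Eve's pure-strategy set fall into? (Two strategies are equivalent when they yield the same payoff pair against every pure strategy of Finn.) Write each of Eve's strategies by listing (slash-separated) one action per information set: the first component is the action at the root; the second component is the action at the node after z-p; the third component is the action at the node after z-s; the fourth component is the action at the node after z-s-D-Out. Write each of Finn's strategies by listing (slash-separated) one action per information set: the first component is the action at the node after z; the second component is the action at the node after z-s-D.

Eve has 24 pure strategies: y/Lo/A/R, y/Lo/A/L, y/Lo/C/R, y/Lo/C/L, y/Lo/D/R, y/Lo/D/L, y/Hi/A/R, y/Hi/A/L, y/Hi/C/R, y/Hi/C/L, y/Hi/D/R, y/Hi/D/L, z/Lo/A/R, z/Lo/A/L, z/Lo/C/R, z/Lo/C/L, z/Lo/D/R, z/Lo/D/L, z/Hi/A/R, z/Hi/A/L, z/Hi/C/R, z/Hi/C/L, z/Hi/D/R, z/Hi/D/L. Columns: p/Stay, p/Out, s/Stay, s/Out.
{y/Lo/A/R, y/Lo/A/L, y/Lo/C/R, y/Lo/C/L, y/Lo/D/R, y/Lo/D/L, y/Hi/A/R, y/Hi/A/L, y/Hi/C/R, y/Hi/C/L, y/Hi/D/R, y/Hi/D/L} → row (5,2) (5,2) (5,2) (5,2)
{z/Lo/A/R, z/Lo/A/L} → row (7,4) (7,4) (2,3) (2,3)
{z/Lo/C/R, z/Lo/C/L} → row (7,4) (7,4) (1,2) (1,2)
{z/Lo/D/R} → row (7,4) (7,4) (3,5) (2,5)
{z/Lo/D/L} → row (7,4) (7,4) (3,5) (5,6)
{z/Hi/A/R, z/Hi/A/L} → row (7,5) (7,5) (2,3) (2,3)
{z/Hi/C/R, z/Hi/C/L} → row (7,5) (7,5) (1,2) (1,2)
{z/Hi/D/R} → row (7,5) (7,5) (3,5) (2,5)
{z/Hi/D/L} → row (7,5) (7,5) (3,5) (5,6)
That's 9 distinct rows out of 24 strategies.

9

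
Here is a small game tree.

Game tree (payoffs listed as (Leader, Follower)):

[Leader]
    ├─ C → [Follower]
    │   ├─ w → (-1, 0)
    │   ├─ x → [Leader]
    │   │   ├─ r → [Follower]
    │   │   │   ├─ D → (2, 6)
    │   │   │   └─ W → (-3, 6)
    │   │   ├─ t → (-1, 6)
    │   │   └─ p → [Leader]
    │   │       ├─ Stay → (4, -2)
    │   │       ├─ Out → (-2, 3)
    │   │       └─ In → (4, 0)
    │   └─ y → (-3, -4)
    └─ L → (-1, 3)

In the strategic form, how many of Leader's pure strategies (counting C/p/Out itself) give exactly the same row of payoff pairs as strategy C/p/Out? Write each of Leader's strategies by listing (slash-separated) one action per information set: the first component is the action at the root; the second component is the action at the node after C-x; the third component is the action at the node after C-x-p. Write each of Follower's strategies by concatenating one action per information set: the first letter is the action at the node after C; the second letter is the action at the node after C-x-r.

Row for C/p/Out (columns wD, wW, xD, xW, yD, yW): (-1,0) (-1,0) (-2,3) (-2,3) (-3,-4) (-3,-4).
Every one of Leader's information sets is on the play path for some reply by Follower when Leader follows C/p/Out.
Changing the action at any of them therefore changes at least one column, so only C/p/Out itself gives this row.

1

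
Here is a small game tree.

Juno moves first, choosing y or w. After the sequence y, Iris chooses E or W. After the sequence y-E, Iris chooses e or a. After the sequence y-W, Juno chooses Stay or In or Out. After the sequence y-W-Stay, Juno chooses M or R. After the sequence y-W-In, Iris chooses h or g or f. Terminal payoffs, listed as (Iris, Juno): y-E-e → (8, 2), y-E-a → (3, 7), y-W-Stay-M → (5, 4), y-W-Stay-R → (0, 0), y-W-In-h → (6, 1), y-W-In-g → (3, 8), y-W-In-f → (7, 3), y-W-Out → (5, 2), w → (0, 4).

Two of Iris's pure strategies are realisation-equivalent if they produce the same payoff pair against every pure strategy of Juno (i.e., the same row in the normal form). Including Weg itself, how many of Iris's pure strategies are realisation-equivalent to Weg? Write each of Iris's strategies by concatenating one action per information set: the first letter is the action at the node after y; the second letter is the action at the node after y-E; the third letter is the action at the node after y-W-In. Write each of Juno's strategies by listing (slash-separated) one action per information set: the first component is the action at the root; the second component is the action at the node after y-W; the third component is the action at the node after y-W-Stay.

2

Row for Weg (columns y/Stay/M, y/Stay/R, y/In/M, y/In/R, y/Out/M, y/Out/R, w/Stay/M, w/Stay/R, w/In/M, w/In/R, w/Out/M, w/Out/R): (5,4) (0,0) (3,8) (3,8) (5,2) (5,2) (0,4) (0,4) (0,4) (0,4) (0,4) (0,4).
Under Weg, Iris's choice at the node after y-E can never be reached regardless of what Juno does, so varying those choices leaves every outcome unchanged.
Holding the reachable choices fixed and varying the unreachable one freely already gives 2 equivalent strategies.
No other strategy reproduces this row, so those 2 are the full class: Weg, Wag.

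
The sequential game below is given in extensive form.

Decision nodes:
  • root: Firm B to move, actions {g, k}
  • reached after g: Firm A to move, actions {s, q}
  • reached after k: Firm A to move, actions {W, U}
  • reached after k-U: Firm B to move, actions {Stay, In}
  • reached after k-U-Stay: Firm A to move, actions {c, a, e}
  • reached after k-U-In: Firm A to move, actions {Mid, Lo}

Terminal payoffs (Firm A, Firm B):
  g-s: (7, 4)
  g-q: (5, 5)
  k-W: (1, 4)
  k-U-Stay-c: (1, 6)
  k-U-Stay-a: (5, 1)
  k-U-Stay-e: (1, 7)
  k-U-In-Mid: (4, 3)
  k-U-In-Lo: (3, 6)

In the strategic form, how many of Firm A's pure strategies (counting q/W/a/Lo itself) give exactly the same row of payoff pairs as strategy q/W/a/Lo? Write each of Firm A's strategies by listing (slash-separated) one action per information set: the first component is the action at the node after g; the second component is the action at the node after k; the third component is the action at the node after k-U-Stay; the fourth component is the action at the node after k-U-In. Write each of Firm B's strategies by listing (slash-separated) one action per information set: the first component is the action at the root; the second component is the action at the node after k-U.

Row for q/W/a/Lo (columns g/Stay, g/In, k/Stay, k/In): (5,5) (5,5) (1,4) (1,4).
Under q/W/a/Lo, Firm A's choice at the node after k-U-Stay and at the node after k-U-In can never be reached regardless of what Firm B does, so varying those choices leaves every outcome unchanged.
Holding the reachable choices fixed and varying the unreachable ones freely already gives 3 × 2 = 6 equivalent strategies.
No other strategy reproduces this row, so those 6 are the full class: q/W/c/Mid, q/W/c/Lo, q/W/a/Mid, q/W/a/Lo, q/W/e/Mid, q/W/e/Lo.

6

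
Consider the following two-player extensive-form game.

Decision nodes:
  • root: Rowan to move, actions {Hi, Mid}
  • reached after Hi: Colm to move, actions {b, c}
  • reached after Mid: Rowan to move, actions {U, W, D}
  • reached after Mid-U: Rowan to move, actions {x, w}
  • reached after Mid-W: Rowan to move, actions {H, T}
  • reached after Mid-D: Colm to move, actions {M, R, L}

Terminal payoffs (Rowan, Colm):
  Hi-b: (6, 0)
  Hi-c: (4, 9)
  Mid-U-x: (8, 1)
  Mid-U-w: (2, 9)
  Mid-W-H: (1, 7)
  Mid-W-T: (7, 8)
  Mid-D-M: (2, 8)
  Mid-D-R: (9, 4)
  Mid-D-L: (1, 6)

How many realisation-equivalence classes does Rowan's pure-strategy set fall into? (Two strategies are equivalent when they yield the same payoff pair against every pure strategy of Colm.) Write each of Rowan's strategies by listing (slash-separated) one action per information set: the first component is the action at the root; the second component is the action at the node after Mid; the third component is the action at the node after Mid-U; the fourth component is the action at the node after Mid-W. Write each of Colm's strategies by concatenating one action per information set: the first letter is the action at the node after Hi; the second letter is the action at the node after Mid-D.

Rowan has 24 pure strategies: Hi/U/x/H, Hi/U/x/T, Hi/U/w/H, Hi/U/w/T, Hi/W/x/H, Hi/W/x/T, Hi/W/w/H, Hi/W/w/T, Hi/D/x/H, Hi/D/x/T, Hi/D/w/H, Hi/D/w/T, Mid/U/x/H, Mid/U/x/T, Mid/U/w/H, Mid/U/w/T, Mid/W/x/H, Mid/W/x/T, Mid/W/w/H, Mid/W/w/T, Mid/D/x/H, Mid/D/x/T, Mid/D/w/H, Mid/D/w/T. Columns: bM, bR, bL, cM, cR, cL.
{Hi/U/x/H, Hi/U/x/T, Hi/U/w/H, Hi/U/w/T, Hi/W/x/H, Hi/W/x/T, Hi/W/w/H, Hi/W/w/T, Hi/D/x/H, Hi/D/x/T, Hi/D/w/H, Hi/D/w/T} → row (6,0) (6,0) (6,0) (4,9) (4,9) (4,9)
{Mid/U/x/H, Mid/U/x/T} → row (8,1) (8,1) (8,1) (8,1) (8,1) (8,1)
{Mid/U/w/H, Mid/U/w/T} → row (2,9) (2,9) (2,9) (2,9) (2,9) (2,9)
{Mid/W/x/H, Mid/W/w/H} → row (1,7) (1,7) (1,7) (1,7) (1,7) (1,7)
{Mid/W/x/T, Mid/W/w/T} → row (7,8) (7,8) (7,8) (7,8) (7,8) (7,8)
{Mid/D/x/H, Mid/D/x/T, Mid/D/w/H, Mid/D/w/T} → row (2,8) (9,4) (1,6) (2,8) (9,4) (1,6)
That's 6 distinct rows out of 24 strategies.

6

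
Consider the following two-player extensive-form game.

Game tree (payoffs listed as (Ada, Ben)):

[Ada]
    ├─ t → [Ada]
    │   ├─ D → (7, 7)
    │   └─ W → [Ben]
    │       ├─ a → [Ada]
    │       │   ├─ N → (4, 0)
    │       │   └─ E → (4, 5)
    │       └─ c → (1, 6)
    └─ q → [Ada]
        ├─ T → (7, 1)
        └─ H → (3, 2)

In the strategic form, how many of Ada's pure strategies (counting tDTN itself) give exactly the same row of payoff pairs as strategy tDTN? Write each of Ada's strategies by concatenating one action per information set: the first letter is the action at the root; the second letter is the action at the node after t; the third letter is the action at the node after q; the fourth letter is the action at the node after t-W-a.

4

Row for tDTN (columns a, c): (7,7) (7,7).
Under tDTN, Ada's choice at the node after q and at the node after t-W-a can never be reached regardless of what Ben does, so varying those choices leaves every outcome unchanged.
Holding the reachable choices fixed and varying the unreachable ones freely already gives 2 × 2 = 4 equivalent strategies.
No other strategy reproduces this row, so those 4 are the full class: tDTN, tDTE, tDHN, tDHE.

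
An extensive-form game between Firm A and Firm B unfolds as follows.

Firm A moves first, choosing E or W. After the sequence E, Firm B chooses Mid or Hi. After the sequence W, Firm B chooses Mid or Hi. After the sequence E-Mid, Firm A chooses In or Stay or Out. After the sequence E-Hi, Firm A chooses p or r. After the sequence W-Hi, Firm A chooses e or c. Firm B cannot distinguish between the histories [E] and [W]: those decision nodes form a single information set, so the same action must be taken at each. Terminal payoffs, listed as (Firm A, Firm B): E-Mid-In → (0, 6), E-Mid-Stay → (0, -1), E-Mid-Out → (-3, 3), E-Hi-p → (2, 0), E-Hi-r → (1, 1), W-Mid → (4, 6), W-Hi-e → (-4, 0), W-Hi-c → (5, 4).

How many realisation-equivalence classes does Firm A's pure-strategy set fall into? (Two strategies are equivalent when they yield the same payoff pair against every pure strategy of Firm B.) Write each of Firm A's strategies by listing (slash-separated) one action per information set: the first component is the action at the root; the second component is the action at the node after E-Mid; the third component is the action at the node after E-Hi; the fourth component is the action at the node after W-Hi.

8

Firm A has 24 pure strategies: E/In/p/e, E/In/p/c, E/In/r/e, E/In/r/c, E/Stay/p/e, E/Stay/p/c, E/Stay/r/e, E/Stay/r/c, E/Out/p/e, E/Out/p/c, E/Out/r/e, E/Out/r/c, W/In/p/e, W/In/p/c, W/In/r/e, W/In/r/c, W/Stay/p/e, W/Stay/p/c, W/Stay/r/e, W/Stay/r/c, W/Out/p/e, W/Out/p/c, W/Out/r/e, W/Out/r/c. Columns: Mid, Hi.
{E/In/p/e, E/In/p/c} → row (0,6) (2,0)
{E/In/r/e, E/In/r/c} → row (0,6) (1,1)
{E/Stay/p/e, E/Stay/p/c} → row (0,-1) (2,0)
{E/Stay/r/e, E/Stay/r/c} → row (0,-1) (1,1)
{E/Out/p/e, E/Out/p/c} → row (-3,3) (2,0)
{E/Out/r/e, E/Out/r/c} → row (-3,3) (1,1)
{W/In/p/e, W/In/r/e, W/Stay/p/e, W/Stay/r/e, W/Out/p/e, W/Out/r/e} → row (4,6) (-4,0)
{W/In/p/c, W/In/r/c, W/Stay/p/c, W/Stay/r/c, W/Out/p/c, W/Out/r/c} → row (4,6) (5,4)
That's 8 distinct rows out of 24 strategies.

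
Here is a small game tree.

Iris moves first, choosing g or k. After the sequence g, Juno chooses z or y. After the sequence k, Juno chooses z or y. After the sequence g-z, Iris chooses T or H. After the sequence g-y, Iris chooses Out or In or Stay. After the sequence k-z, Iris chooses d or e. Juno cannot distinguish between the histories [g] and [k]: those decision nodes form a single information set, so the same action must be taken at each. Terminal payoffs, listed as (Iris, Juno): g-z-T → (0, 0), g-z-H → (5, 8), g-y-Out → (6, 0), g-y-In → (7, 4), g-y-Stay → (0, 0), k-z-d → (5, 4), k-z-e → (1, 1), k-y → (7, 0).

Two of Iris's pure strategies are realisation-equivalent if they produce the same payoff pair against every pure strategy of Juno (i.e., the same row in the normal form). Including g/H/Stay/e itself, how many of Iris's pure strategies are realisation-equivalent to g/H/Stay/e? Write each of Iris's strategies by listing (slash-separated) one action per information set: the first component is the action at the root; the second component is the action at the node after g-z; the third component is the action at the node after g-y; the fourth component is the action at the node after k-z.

2

Row for g/H/Stay/e (columns z, y): (5,8) (0,0).
Under g/H/Stay/e, Iris's choice at the node after k-z can never be reached regardless of what Juno does, so varying those choices leaves every outcome unchanged.
Holding the reachable choices fixed and varying the unreachable one freely already gives 2 equivalent strategies.
No other strategy reproduces this row, so those 2 are the full class: g/H/Stay/d, g/H/Stay/e.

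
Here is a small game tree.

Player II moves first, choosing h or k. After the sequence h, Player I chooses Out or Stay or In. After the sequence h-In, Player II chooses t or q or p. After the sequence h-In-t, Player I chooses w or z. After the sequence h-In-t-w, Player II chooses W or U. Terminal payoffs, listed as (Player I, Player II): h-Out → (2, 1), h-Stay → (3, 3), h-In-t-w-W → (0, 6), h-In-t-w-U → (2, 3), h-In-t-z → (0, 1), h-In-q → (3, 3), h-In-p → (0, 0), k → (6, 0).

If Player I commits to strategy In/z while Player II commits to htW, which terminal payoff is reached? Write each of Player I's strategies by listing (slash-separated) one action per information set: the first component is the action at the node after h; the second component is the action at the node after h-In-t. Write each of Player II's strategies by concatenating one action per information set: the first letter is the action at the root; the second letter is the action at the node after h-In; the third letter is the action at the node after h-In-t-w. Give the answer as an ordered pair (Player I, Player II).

Trace the play path from the root:
  Player II plays h
  Player I plays In at [h]
  Player II plays t at [h-In]
  Player I plays z at [h-In-t]
→ terminal payoff (0, 1).
(Player II's choice at the node after h-In-t-w is never reached on this path, so it doesn't affect the outcome.)

(0, 1)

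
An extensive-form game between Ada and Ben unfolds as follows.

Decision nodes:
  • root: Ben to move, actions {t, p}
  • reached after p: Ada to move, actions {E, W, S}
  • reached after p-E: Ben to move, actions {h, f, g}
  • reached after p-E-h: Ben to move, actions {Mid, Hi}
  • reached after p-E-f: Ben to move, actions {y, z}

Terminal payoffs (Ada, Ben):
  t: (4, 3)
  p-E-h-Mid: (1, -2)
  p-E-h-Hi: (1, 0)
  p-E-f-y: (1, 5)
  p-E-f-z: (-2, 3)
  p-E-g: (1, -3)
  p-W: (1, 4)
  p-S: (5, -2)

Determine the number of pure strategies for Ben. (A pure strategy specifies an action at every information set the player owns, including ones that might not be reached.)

24

Ben owns the root with actions {t, p} — two choices.
Ben owns the node after p-E with actions {h, f, g} — three choices.
Ben owns the node after p-E-h with actions {Mid, Hi} — two choices.
Ben owns the node after p-E-f with actions {y, z} — two choices.
A pure strategy fixes one action at each information set independently, so the count is the product 2 × 3 × 2 × 2 = 24.
(For reference, Ada has 3 pure strategies, giving a 24×3 normal-form matrix.)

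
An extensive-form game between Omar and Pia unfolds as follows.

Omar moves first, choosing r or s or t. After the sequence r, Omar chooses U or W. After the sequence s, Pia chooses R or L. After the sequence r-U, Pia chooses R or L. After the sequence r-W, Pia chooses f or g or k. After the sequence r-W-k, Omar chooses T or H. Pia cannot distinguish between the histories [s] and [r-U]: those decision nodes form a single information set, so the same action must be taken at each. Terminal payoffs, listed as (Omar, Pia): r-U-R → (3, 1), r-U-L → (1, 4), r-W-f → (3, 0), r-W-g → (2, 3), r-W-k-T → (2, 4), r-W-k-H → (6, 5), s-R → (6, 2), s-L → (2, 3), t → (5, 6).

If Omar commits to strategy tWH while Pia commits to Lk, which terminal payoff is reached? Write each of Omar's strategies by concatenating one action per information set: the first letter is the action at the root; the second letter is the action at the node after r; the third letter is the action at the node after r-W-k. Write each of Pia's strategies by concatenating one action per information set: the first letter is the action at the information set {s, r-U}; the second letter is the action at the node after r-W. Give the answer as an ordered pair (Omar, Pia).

Trace the play path from the root:
  Omar plays t
→ terminal payoff (5, 6).
(Omar's choice at the node after r is never reached on this path, so it doesn't affect the outcome.)

(5, 6)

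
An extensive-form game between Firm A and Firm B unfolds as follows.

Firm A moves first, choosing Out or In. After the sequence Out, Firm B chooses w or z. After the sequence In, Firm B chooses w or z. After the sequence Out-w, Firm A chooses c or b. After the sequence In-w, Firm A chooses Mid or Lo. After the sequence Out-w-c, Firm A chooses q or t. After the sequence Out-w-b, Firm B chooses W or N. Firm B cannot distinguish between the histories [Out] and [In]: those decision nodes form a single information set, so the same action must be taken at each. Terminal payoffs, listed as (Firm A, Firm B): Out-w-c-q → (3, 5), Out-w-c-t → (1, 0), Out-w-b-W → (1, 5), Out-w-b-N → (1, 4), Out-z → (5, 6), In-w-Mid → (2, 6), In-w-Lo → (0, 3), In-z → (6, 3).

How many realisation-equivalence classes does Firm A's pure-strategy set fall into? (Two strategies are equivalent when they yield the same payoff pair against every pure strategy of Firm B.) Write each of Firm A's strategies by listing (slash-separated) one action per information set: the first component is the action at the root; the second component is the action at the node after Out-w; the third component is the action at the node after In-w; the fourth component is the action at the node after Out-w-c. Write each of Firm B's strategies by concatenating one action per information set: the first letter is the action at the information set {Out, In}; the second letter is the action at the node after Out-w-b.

Firm A has 16 pure strategies: Out/c/Mid/q, Out/c/Mid/t, Out/c/Lo/q, Out/c/Lo/t, Out/b/Mid/q, Out/b/Mid/t, Out/b/Lo/q, Out/b/Lo/t, In/c/Mid/q, In/c/Mid/t, In/c/Lo/q, In/c/Lo/t, In/b/Mid/q, In/b/Mid/t, In/b/Lo/q, In/b/Lo/t. Columns: wW, wN, zW, zN.
{Out/c/Mid/q, Out/c/Lo/q} → row (3,5) (3,5) (5,6) (5,6)
{Out/c/Mid/t, Out/c/Lo/t} → row (1,0) (1,0) (5,6) (5,6)
{Out/b/Mid/q, Out/b/Mid/t, Out/b/Lo/q, Out/b/Lo/t} → row (1,5) (1,4) (5,6) (5,6)
{In/c/Mid/q, In/c/Mid/t, In/b/Mid/q, In/b/Mid/t} → row (2,6) (2,6) (6,3) (6,3)
{In/c/Lo/q, In/c/Lo/t, In/b/Lo/q, In/b/Lo/t} → row (0,3) (0,3) (6,3) (6,3)
That's 5 distinct rows out of 16 strategies.

5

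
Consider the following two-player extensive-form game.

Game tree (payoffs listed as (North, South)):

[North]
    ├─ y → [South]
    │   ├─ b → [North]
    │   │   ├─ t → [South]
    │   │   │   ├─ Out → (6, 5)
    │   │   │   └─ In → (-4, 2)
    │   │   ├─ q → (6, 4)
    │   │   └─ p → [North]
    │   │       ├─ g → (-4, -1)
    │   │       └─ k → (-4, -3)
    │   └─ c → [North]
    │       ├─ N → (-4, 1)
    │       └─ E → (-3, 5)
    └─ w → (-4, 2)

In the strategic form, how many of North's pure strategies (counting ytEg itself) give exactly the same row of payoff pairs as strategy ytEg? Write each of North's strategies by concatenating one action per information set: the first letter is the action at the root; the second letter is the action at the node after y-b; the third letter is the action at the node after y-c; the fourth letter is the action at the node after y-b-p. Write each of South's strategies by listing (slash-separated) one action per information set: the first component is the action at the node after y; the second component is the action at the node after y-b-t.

2

Row for ytEg (columns b/Out, b/In, c/Out, c/In): (6,5) (-4,2) (-3,5) (-3,5).
Under ytEg, North's choice at the node after y-b-p can never be reached regardless of what South does, so varying those choices leaves every outcome unchanged.
Holding the reachable choices fixed and varying the unreachable one freely already gives 2 equivalent strategies.
No other strategy reproduces this row, so those 2 are the full class: ytEg, ytEk.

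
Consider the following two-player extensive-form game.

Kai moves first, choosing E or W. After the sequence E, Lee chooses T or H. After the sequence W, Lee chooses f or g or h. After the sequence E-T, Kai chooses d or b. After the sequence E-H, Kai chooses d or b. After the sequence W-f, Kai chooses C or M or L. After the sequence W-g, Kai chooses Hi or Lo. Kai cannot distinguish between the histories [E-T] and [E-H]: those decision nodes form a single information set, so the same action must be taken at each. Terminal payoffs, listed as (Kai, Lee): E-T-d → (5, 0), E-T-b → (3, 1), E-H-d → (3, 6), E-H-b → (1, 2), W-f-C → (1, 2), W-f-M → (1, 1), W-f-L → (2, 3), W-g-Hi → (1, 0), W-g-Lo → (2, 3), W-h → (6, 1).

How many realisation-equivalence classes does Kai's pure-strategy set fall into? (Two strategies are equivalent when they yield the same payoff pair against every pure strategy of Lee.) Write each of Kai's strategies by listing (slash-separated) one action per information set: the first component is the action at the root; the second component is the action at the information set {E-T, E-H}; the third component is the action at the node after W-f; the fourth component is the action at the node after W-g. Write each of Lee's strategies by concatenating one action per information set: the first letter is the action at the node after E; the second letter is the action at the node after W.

Kai has 24 pure strategies: E/d/C/Hi, E/d/C/Lo, E/d/M/Hi, E/d/M/Lo, E/d/L/Hi, E/d/L/Lo, E/b/C/Hi, E/b/C/Lo, E/b/M/Hi, E/b/M/Lo, E/b/L/Hi, E/b/L/Lo, W/d/C/Hi, W/d/C/Lo, W/d/M/Hi, W/d/M/Lo, W/d/L/Hi, W/d/L/Lo, W/b/C/Hi, W/b/C/Lo, W/b/M/Hi, W/b/M/Lo, W/b/L/Hi, W/b/L/Lo. Columns: Tf, Tg, Th, Hf, Hg, Hh.
{E/d/C/Hi, E/d/C/Lo, E/d/M/Hi, E/d/M/Lo, E/d/L/Hi, E/d/L/Lo} → row (5,0) (5,0) (5,0) (3,6) (3,6) (3,6)
{E/b/C/Hi, E/b/C/Lo, E/b/M/Hi, E/b/M/Lo, E/b/L/Hi, E/b/L/Lo} → row (3,1) (3,1) (3,1) (1,2) (1,2) (1,2)
{W/d/C/Hi, W/b/C/Hi} → row (1,2) (1,0) (6,1) (1,2) (1,0) (6,1)
{W/d/C/Lo, W/b/C/Lo} → row (1,2) (2,3) (6,1) (1,2) (2,3) (6,1)
{W/d/M/Hi, W/b/M/Hi} → row (1,1) (1,0) (6,1) (1,1) (1,0) (6,1)
{W/d/M/Lo, W/b/M/Lo} → row (1,1) (2,3) (6,1) (1,1) (2,3) (6,1)
{W/d/L/Hi, W/b/L/Hi} → row (2,3) (1,0) (6,1) (2,3) (1,0) (6,1)
{W/d/L/Lo, W/b/L/Lo} → row (2,3) (2,3) (6,1) (2,3) (2,3) (6,1)
That's 8 distinct rows out of 24 strategies.

8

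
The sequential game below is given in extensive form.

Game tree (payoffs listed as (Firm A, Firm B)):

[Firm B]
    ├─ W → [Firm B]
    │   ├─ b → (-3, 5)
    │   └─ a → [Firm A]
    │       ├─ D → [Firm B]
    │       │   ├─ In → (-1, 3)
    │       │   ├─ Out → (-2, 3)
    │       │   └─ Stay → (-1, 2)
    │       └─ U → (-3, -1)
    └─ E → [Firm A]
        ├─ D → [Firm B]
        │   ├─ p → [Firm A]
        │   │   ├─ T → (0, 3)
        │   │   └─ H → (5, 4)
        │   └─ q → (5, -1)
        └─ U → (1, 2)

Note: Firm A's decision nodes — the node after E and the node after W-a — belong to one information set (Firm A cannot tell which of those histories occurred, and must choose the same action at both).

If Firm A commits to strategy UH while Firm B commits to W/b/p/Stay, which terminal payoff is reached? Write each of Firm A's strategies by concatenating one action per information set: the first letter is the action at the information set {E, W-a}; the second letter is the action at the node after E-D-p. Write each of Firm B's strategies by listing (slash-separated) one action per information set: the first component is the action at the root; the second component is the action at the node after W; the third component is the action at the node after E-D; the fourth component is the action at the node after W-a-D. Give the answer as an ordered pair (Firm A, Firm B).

Trace the play path from the root:
  Firm B plays W
  Firm B plays b at [W]
→ terminal payoff (-3, 5).
(Firm A's choice at the information set {E, W-a} is never reached on this path, so it doesn't affect the outcome.)

(-3, 5)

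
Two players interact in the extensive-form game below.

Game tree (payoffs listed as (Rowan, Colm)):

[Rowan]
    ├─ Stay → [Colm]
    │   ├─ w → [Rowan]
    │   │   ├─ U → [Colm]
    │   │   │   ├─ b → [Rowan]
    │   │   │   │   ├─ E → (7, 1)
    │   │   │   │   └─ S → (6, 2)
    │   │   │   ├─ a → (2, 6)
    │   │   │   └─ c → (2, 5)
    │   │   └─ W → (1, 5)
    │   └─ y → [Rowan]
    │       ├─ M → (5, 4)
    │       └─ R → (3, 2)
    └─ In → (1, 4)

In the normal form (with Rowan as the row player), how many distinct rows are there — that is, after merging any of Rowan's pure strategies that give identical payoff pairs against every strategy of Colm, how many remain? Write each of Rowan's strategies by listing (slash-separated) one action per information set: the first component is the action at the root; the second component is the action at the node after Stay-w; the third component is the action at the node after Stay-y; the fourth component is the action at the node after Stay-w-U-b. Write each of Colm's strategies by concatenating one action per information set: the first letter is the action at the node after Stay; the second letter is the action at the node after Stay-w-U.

7

Rowan has 16 pure strategies: Stay/U/M/E, Stay/U/M/S, Stay/U/R/E, Stay/U/R/S, Stay/W/M/E, Stay/W/M/S, Stay/W/R/E, Stay/W/R/S, In/U/M/E, In/U/M/S, In/U/R/E, In/U/R/S, In/W/M/E, In/W/M/S, In/W/R/E, In/W/R/S. Columns: wb, wa, wc, yb, ya, yc.
{Stay/U/M/E} → row (7,1) (2,6) (2,5) (5,4) (5,4) (5,4)
{Stay/U/M/S} → row (6,2) (2,6) (2,5) (5,4) (5,4) (5,4)
{Stay/U/R/E} → row (7,1) (2,6) (2,5) (3,2) (3,2) (3,2)
{Stay/U/R/S} → row (6,2) (2,6) (2,5) (3,2) (3,2) (3,2)
{Stay/W/M/E, Stay/W/M/S} → row (1,5) (1,5) (1,5) (5,4) (5,4) (5,4)
{Stay/W/R/E, Stay/W/R/S} → row (1,5) (1,5) (1,5) (3,2) (3,2) (3,2)
{In/U/M/E, In/U/M/S, In/U/R/E, In/U/R/S, In/W/M/E, In/W/M/S, In/W/R/E, In/W/R/S} → row (1,4) (1,4) (1,4) (1,4) (1,4) (1,4)
That's 7 distinct rows out of 16 strategies.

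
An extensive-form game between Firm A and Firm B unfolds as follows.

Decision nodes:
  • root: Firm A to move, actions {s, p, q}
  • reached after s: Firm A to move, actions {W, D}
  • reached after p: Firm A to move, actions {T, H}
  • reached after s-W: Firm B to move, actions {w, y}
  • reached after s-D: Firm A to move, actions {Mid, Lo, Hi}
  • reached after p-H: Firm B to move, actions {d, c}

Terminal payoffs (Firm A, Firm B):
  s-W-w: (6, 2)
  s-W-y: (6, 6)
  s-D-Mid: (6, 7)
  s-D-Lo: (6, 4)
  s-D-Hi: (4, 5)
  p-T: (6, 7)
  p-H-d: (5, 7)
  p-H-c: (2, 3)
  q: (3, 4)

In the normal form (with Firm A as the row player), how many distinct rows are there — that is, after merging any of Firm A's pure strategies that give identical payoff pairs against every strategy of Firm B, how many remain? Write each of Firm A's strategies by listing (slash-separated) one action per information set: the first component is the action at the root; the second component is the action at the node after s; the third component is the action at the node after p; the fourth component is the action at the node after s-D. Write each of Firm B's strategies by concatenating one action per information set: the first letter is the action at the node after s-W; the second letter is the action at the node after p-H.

6

Firm A has 36 pure strategies: s/W/T/Mid, s/W/T/Lo, s/W/T/Hi, s/W/H/Mid, s/W/H/Lo, s/W/H/Hi, s/D/T/Mid, s/D/T/Lo, s/D/T/Hi, s/D/H/Mid, s/D/H/Lo, s/D/H/Hi, p/W/T/Mid, p/W/T/Lo, p/W/T/Hi, p/W/H/Mid, p/W/H/Lo, p/W/H/Hi, p/D/T/Mid, p/D/T/Lo, p/D/T/Hi, p/D/H/Mid, p/D/H/Lo, p/D/H/Hi, q/W/T/Mid, q/W/T/Lo, q/W/T/Hi, q/W/H/Mid, q/W/H/Lo, q/W/H/Hi, q/D/T/Mid, q/D/T/Lo, q/D/T/Hi, q/D/H/Mid, q/D/H/Lo, q/D/H/Hi. Columns: wd, wc, yd, yc.
{s/W/T/Mid, s/W/T/Lo, s/W/T/Hi, s/W/H/Mid, s/W/H/Lo, s/W/H/Hi} → row (6,2) (6,2) (6,6) (6,6)
{s/D/T/Mid, s/D/H/Mid, p/W/T/Mid, p/W/T/Lo, p/W/T/Hi, p/D/T/Mid, p/D/T/Lo, p/D/T/Hi} → row (6,7) (6,7) (6,7) (6,7)
{s/D/T/Lo, s/D/H/Lo} → row (6,4) (6,4) (6,4) (6,4)
{s/D/T/Hi, s/D/H/Hi} → row (4,5) (4,5) (4,5) (4,5)
{p/W/H/Mid, p/W/H/Lo, p/W/H/Hi, p/D/H/Mid, p/D/H/Lo, p/D/H/Hi} → row (5,7) (2,3) (5,7) (2,3)
{q/W/T/Mid, q/W/T/Lo, q/W/T/Hi, q/W/H/Mid, q/W/H/Lo, q/W/H/Hi, q/D/T/Mid, q/D/T/Lo, q/D/T/Hi, q/D/H/Mid, q/D/H/Lo, q/D/H/Hi} → row (3,4) (3,4) (3,4) (3,4)
That's 6 distinct rows out of 36 strategies.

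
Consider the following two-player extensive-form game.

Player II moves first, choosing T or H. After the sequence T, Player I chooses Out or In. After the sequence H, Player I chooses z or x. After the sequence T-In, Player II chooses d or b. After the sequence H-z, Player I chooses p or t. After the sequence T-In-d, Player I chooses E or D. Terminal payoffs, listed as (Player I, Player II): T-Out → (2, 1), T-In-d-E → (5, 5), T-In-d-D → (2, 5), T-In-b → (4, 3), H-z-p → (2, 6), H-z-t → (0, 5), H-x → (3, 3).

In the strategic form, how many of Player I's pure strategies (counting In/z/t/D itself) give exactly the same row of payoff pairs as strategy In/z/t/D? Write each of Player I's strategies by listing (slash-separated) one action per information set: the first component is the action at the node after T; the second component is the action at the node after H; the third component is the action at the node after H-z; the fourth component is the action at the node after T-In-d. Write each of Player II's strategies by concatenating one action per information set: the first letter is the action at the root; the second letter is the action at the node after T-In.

1

Row for In/z/t/D (columns Td, Tb, Hd, Hb): (2,5) (4,3) (0,5) (0,5).
Every one of Player I's information sets is on the play path for some reply by Player II when Player I follows In/z/t/D.
Changing the action at any of them therefore changes at least one column, so only In/z/t/D itself gives this row.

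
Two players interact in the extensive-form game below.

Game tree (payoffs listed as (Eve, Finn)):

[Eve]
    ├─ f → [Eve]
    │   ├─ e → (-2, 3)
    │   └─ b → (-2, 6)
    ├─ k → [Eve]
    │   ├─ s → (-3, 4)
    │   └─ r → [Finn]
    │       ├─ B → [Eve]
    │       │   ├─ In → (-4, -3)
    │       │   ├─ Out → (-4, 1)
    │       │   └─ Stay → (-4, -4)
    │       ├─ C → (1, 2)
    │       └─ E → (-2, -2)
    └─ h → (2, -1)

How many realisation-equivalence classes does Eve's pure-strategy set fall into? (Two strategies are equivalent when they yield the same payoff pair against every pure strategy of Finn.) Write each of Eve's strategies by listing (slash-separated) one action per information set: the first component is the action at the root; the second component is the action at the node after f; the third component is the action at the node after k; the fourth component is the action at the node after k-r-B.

Eve has 36 pure strategies: f/e/s/In, f/e/s/Out, f/e/s/Stay, f/e/r/In, f/e/r/Out, f/e/r/Stay, f/b/s/In, f/b/s/Out, f/b/s/Stay, f/b/r/In, f/b/r/Out, f/b/r/Stay, k/e/s/In, k/e/s/Out, k/e/s/Stay, k/e/r/In, k/e/r/Out, k/e/r/Stay, k/b/s/In, k/b/s/Out, k/b/s/Stay, k/b/r/In, k/b/r/Out, k/b/r/Stay, h/e/s/In, h/e/s/Out, h/e/s/Stay, h/e/r/In, h/e/r/Out, h/e/r/Stay, h/b/s/In, h/b/s/Out, h/b/s/Stay, h/b/r/In, h/b/r/Out, h/b/r/Stay. Columns: B, C, E.
{f/e/s/In, f/e/s/Out, f/e/s/Stay, f/e/r/In, f/e/r/Out, f/e/r/Stay} → row (-2,3) (-2,3) (-2,3)
{f/b/s/In, f/b/s/Out, f/b/s/Stay, f/b/r/In, f/b/r/Out, f/b/r/Stay} → row (-2,6) (-2,6) (-2,6)
{k/e/s/In, k/e/s/Out, k/e/s/Stay, k/b/s/In, k/b/s/Out, k/b/s/Stay} → row (-3,4) (-3,4) (-3,4)
{k/e/r/In, k/b/r/In} → row (-4,-3) (1,2) (-2,-2)
{k/e/r/Out, k/b/r/Out} → row (-4,1) (1,2) (-2,-2)
{k/e/r/Stay, k/b/r/Stay} → row (-4,-4) (1,2) (-2,-2)
{h/e/s/In, h/e/s/Out, h/e/s/Stay, h/e/r/In, h/e/r/Out, h/e/r/Stay, h/b/s/In, h/b/s/Out, h/b/s/Stay, h/b/r/In, h/b/r/Out, h/b/r/Stay} → row (2,-1) (2,-1) (2,-1)
That's 7 distinct rows out of 36 strategies.

7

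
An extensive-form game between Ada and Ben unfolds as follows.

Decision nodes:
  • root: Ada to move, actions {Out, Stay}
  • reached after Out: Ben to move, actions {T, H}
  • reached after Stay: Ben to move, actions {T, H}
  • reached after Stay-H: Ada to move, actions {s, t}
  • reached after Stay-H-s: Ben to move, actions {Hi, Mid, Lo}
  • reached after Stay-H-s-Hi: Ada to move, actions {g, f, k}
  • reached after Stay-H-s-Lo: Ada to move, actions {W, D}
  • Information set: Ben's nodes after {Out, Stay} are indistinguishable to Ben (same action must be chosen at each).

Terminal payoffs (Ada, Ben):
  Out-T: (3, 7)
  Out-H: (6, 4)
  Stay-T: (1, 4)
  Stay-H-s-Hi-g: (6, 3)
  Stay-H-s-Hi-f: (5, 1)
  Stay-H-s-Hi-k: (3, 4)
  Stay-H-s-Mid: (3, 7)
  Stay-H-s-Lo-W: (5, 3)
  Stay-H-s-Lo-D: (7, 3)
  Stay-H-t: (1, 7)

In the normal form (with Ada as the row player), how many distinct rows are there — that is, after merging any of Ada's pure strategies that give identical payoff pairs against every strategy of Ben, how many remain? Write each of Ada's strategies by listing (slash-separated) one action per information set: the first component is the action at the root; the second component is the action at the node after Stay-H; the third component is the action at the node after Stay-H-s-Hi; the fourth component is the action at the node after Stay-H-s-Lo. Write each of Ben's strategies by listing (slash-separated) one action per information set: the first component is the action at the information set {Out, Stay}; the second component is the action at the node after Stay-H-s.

Ada has 24 pure strategies: Out/s/g/W, Out/s/g/D, Out/s/f/W, Out/s/f/D, Out/s/k/W, Out/s/k/D, Out/t/g/W, Out/t/g/D, Out/t/f/W, Out/t/f/D, Out/t/k/W, Out/t/k/D, Stay/s/g/W, Stay/s/g/D, Stay/s/f/W, Stay/s/f/D, Stay/s/k/W, Stay/s/k/D, Stay/t/g/W, Stay/t/g/D, Stay/t/f/W, Stay/t/f/D, Stay/t/k/W, Stay/t/k/D. Columns: T/Hi, T/Mid, T/Lo, H/Hi, H/Mid, H/Lo.
{Out/s/g/W, Out/s/g/D, Out/s/f/W, Out/s/f/D, Out/s/k/W, Out/s/k/D, Out/t/g/W, Out/t/g/D, Out/t/f/W, Out/t/f/D, Out/t/k/W, Out/t/k/D} → row (3,7) (3,7) (3,7) (6,4) (6,4) (6,4)
{Stay/s/g/W} → row (1,4) (1,4) (1,4) (6,3) (3,7) (5,3)
{Stay/s/g/D} → row (1,4) (1,4) (1,4) (6,3) (3,7) (7,3)
{Stay/s/f/W} → row (1,4) (1,4) (1,4) (5,1) (3,7) (5,3)
{Stay/s/f/D} → row (1,4) (1,4) (1,4) (5,1) (3,7) (7,3)
{Stay/s/k/W} → row (1,4) (1,4) (1,4) (3,4) (3,7) (5,3)
{Stay/s/k/D} → row (1,4) (1,4) (1,4) (3,4) (3,7) (7,3)
{Stay/t/g/W, Stay/t/g/D, Stay/t/f/W, Stay/t/f/D, Stay/t/k/W, Stay/t/k/D} → row (1,4) (1,4) (1,4) (1,7) (1,7) (1,7)
That's 8 distinct rows out of 24 strategies.

8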